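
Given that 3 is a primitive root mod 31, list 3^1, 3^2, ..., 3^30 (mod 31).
g^1, g^2, ..., g^{30} mod 31: {3, 9, 27, 19, 26, 16, 17, 20, 29, 25, 13, 8, 24, 10, 30, 28, 22, 4, 12, 5, 15, 14, 11, 2, 6, 18, 23, 7, 21, 1}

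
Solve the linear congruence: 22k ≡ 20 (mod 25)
10

Since gcd(22, 25) = 1 divides 20, a solution exists.
Multiply both sides by the inverse of 22 mod 25:
  22^(-1) mod 25 = 8
  x ≡ 8 × 20 ≡ 160 ≡ 10 (mod 25)
Verification: 22 × 10 = 220 = 8 × 25 + 20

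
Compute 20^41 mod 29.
Using Fermat: 20^{28} ≡ 1 (mod 29). 41 ≡ 13 (mod 28). So 20^{41} ≡ 20^{13} ≡ 16 (mod 29)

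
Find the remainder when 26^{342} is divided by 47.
By Fermat: 26^{46} ≡ 1 (mod 47). 342 = 7×46 + 20. So 26^{342} ≡ 26^{20} ≡ 24 (mod 47)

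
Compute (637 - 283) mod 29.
6

(637 - 283) = 354
354 mod 29 = 6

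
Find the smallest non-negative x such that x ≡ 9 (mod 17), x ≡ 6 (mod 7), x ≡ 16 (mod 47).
1896

Using the Chinese Remainder Theorem:
M = product of moduli = 5593
For equation 1: M_1 = 329, 329 ≡ 6 (mod 17), inverse of 329 mod 17 is 3 (check: 6 × 3 = 18 ≡ 1 (mod 17))
For equation 2: M_2 = 799, 799 ≡ 1 (mod 7), inverse of 799 mod 7 is 1 (check: 1 × 1 = 1 ≡ 1 (mod 7))
For equation 3: M_3 = 119, 119 ≡ 25 (mod 47), inverse of 119 mod 47 is 32 (check: 25 × 32 = 800 ≡ 1 (mod 47))
Combine: x ≡ Σ r_i×M_i×(M_i⁻¹ mod m_i) = 9×329×3 + 6×799×1 + 16×119×32 = 8883 + 4794 + 60928 = 74605
74605 mod 5593 = 1896
x ≡ 1896 (mod 5593)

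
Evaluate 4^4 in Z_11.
4 = 4 (binary 100). Repeated squaring mod 11: 4^1 ≡ 4; 4^2 ≡ 4² = 16 ≡ 5; 4^4 ≡ 5² = 25 ≡ 3. So 4^4 ≡ 3 (mod 11).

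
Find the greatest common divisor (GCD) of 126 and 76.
2

Using the Euclidean algorithm:
126 = 1 × 76 + 50
76 = 1 × 50 + 26
50 = 1 × 26 + 24
26 = 1 × 24 + 2
24 = 12 × 2 + 0

GCD(126, 76) = 2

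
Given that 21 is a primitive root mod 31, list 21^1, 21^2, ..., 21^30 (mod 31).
g^1, g^2, ..., g^{30} mod 31: {21, 7, 23, 18, 6, 2, 11, 14, 15, 5, 12, 4, 22, 28, 30, 10, 24, 8, 13, 25, 29, 20, 17, 16, 26, 19, 27, 9, 3, 1}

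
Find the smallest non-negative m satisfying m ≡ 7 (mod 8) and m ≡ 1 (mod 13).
M = 8 × 13 = 104. M₁ = 13, y₁ ≡ 5 (mod 8). M₂ = 8, y₂ ≡ 5 (mod 13). m = 7×13×5 + 1×8×5 ≡ 79 (mod 104)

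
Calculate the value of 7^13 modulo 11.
Using Fermat: 7^{10} ≡ 1 (mod 11). 13 ≡ 3 (mod 10). So 7^{13} ≡ 7^{3} ≡ 2 (mod 11)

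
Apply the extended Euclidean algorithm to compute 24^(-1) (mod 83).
Extended GCD: 24(-38) + 83(11) = 1. So 24^(-1) ≡ 45 ≡ 45 (mod 83). Verify: 24 × 45 = 1080 ≡ 1 (mod 83)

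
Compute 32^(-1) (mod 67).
32^(-1) ≡ 44 (mod 67). Verification: 32 × 44 = 1408 ≡ 1 (mod 67)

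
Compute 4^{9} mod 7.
1

Using successive squaring:
Binary expansion of 9: 1001
Powers of 4 mod 7 (each is the square of the previous):
  4^1 ≡ 4 (mod 7)
  4^2 ≡ 4² = 16 ≡ 2 (mod 7)
  4^4 ≡ 2² = 4 ≡ 4 (mod 7)
  4^8 ≡ 4² = 16 ≡ 2 (mod 7)
9 = 8 + 1, so 4^9 = 4^8 × 4^1 ≡ 2 × 4 (mod 7)
Multiplying step by step:
  2 × 4 = 8 ≡ 1 (mod 7)
Result: 4^9 ≡ 1 (mod 7)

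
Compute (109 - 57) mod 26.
0

(109 - 57) = 52
52 mod 26 = 0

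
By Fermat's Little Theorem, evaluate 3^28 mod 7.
By Fermat: 3^{6} ≡ 1 (mod 7). 28 = 4×6 + 4. So 3^{28} ≡ 3^{4} ≡ 4 (mod 7)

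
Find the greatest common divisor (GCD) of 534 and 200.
2

Using the Euclidean algorithm:
534 = 2 × 200 + 134
200 = 1 × 134 + 66
134 = 2 × 66 + 2
66 = 33 × 2 + 0

GCD(534, 200) = 2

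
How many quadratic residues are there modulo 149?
For prime 149, there are (p-1)/2 = (149-1)/2 = 74 quadratic residues (excluding 0).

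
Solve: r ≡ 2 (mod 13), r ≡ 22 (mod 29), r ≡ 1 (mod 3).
M = 13 × 29 × 3 = 1131. M₁ = 87, y₁ ≡ 3 (mod 13). M₂ = 39, y₂ ≡ 3 (mod 29). M₃ = 377, y₃ ≡ 2 (mod 3). r = 2×87×3 + 22×39×3 + 1×377×2 ≡ 457 (mod 1131)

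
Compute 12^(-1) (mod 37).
12^(-1) ≡ 34 (mod 37). Verification: 12 × 34 = 408 ≡ 1 (mod 37)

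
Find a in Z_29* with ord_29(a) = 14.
4 has order 14 mod 29 since 4^{14} ≡ 1 (mod 29) and no smaller power works.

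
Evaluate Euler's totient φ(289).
272

Prime factorization: 289 = 17^2
Using the formula φ(n) = n × Π(1 - 1/p) for each prime factor p:
φ(289) = 289 × (1 - 1/17)
φ(289) = 272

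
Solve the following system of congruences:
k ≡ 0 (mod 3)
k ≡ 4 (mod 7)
18

Using the Chinese Remainder Theorem:
M = product of moduli = 21
For equation 1: M_1 = 7, 7 ≡ 1 (mod 3), inverse of 7 mod 3 is 1 (check: 1 × 1 = 1 ≡ 1 (mod 3))
For equation 2: M_2 = 3, 3 ≡ 3 (mod 7), inverse of 3 mod 7 is 5 (check: 3 × 5 = 15 ≡ 1 (mod 7))
Combine: k ≡ Σ r_i×M_i×(M_i⁻¹ mod m_i) = 0×7×1 + 4×3×5 = 0 + 60 = 60
60 mod 21 = 18
k ≡ 18 (mod 21)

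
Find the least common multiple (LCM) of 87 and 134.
11658

First find GCD(87, 134) using the Euclidean algorithm:
87 = 0 × 134 + 87
134 = 1 × 87 + 47
87 = 1 × 47 + 40
47 = 1 × 40 + 7
40 = 5 × 7 + 5
7 = 1 × 5 + 2
5 = 2 × 2 + 1
2 = 2 × 1 + 0
GCD(87, 134) = 1

LCM formula: LCM(a, b) = (a × b) / GCD(a, b)
LCM(87, 134) = (87 × 134) / 1
LCM(87, 134) = 11658 / 1
LCM(87, 134) = 11658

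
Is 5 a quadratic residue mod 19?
By Euler's criterion: 5^{9} ≡ 1 (mod 19). Since this equals 1, 5 is a QR.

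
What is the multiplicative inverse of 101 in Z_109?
101^(-1) ≡ 68 (mod 109). Verification: 101 × 68 = 6868 ≡ 1 (mod 109)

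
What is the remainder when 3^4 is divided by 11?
4 = 4 (binary 100). Repeated squaring mod 11: 3^1 ≡ 3; 3^2 ≡ 3² = 9 ≡ 9; 3^4 ≡ 9² = 81 ≡ 4. So 3^4 ≡ 4 (mod 11).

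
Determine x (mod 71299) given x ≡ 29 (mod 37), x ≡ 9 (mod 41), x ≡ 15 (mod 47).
15384

Using the Chinese Remainder Theorem:
M = product of moduli = 71299
For equation 1: M_1 = 1927, 1927 ≡ 3 (mod 37), inverse of 1927 mod 37 is 25 (check: 3 × 25 = 75 ≡ 1 (mod 37))
For equation 2: M_2 = 1739, 1739 ≡ 17 (mod 41), inverse of 1739 mod 41 is 29 (check: 17 × 29 = 493 ≡ 1 (mod 41))
For equation 3: M_3 = 1517, 1517 ≡ 13 (mod 47), inverse of 1517 mod 47 is 29 (check: 13 × 29 = 377 ≡ 1 (mod 47))
Combine: x ≡ Σ r_i×M_i×(M_i⁻¹ mod m_i) = 29×1927×25 + 9×1739×29 + 15×1517×29 = 1397075 + 453879 + 659895 = 2510849
2510849 mod 71299 = 15384
x ≡ 15384 (mod 71299)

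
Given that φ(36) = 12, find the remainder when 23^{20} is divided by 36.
By Euler: 23^{12} ≡ 1 (mod 36) since gcd(23, 36) = 1. 20 = 1×12 + 8. So 23^{20} ≡ 23^{8} ≡ 25 (mod 36)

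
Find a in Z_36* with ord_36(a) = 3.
13 has order 3 mod 36 since 13^{3} ≡ 1 (mod 36) and no smaller power works.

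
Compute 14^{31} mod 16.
0

Using successive squaring:
Binary expansion of 31: 11111
Powers of 14 mod 16 (each is the square of the previous):
  14^1 ≡ 14 (mod 16)
  14^2 ≡ 14² = 196 ≡ 4 (mod 16)
  14^4 ≡ 4² = 16 ≡ 0 (mod 16)
  14^8 ≡ 0² = 0 ≡ 0 (mod 16)
  14^16 ≡ 0² = 0 ≡ 0 (mod 16)
31 = 16 + 8 + 4 + 2 + 1, so 14^31 = 14^16 × 14^8 × 14^4 × 14^2 × 14^1 ≡ 0 × 0 × 0 × 4 × 14 (mod 16)
Multiplying step by step:
  0 × 0 = 0 ≡ 0 (mod 16)
  0 × 0 = 0 ≡ 0 (mod 16)
  0 × 4 = 0 ≡ 0 (mod 16)
  0 × 14 = 0 ≡ 0 (mod 16)
Result: 14^31 ≡ 0 (mod 16)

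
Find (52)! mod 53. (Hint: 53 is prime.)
By Wilson's theorem, (52)! ≡ -1 ≡ 52 (mod 53)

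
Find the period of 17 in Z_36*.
Powers of 17 mod 36: 17^1≡17, 17^2≡1. Order = 2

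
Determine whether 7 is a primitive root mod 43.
p - 1 = 42 has prime divisors 2, 3, 7. Check 7^(42/q) mod 43 for each: 7^(42/2) = 7^21 ≡ 42, 7^(42/3) = 7^14 ≡ 6, 7^(42/7) = 7^6 ≡ 1 (mod 43). Since 7^6 ≡ 1 (mod 43), the order of 7 divides 6 (in fact the order is 6) ≠ 42, so it is not a primitive root.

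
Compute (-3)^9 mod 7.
(-3) ≡ 4 (mod 7). 9 = 8 + 1 (binary 1001). Repeated squaring mod 7: 4^1 ≡ 4; 4^2 ≡ 4² = 16 ≡ 2; 4^4 ≡ 2² = 4 ≡ 4; 4^8 ≡ 4² = 16 ≡ 2. Multiply: (-3)^9 ≡ 4^8 × 4^1 ≡ 2 × 4 (mod 7): 2 × 4 = 8 ≡ 1. So (-3)^9 ≡ 1 (mod 7).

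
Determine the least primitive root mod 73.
p - 1 = 72 has prime divisors 2, 3. h is a primitive root mod 73 iff h^(72/q) ≢ 1 (mod 73) for each such q.
h = 2: 2^36 ≡ 1, 2^24 ≡ 64 (mod 73); 2^36 ≡ 1, so not a primitive root.
h = 3: 3^36 ≡ 1, 3^24 ≡ 1 (mod 73); 3^36 ≡ 1, so not a primitive root.
h = 4: 4^36 ≡ 1, 4^24 ≡ 8 (mod 73); 4^36 ≡ 1, so not a primitive root.
h = 5: 5^36 ≡ 72, 5^24 ≡ 8 (mod 73); none is 1, so 5 has order 72 and is a primitive root.
The smallest primitive root mod 73 is g = 5.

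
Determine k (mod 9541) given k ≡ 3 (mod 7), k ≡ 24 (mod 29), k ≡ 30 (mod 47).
7738

Using the Chinese Remainder Theorem:
M = product of moduli = 9541
For equation 1: M_1 = 1363, 1363 ≡ 5 (mod 7), inverse of 1363 mod 7 is 3 (check: 5 × 3 = 15 ≡ 1 (mod 7))
For equation 2: M_2 = 329, 329 ≡ 10 (mod 29), inverse of 329 mod 29 is 3 (check: 10 × 3 = 30 ≡ 1 (mod 29))
For equation 3: M_3 = 203, 203 ≡ 15 (mod 47), inverse of 203 mod 47 is 22 (check: 15 × 22 = 330 ≡ 1 (mod 47))
Combine: k ≡ Σ r_i×M_i×(M_i⁻¹ mod m_i) = 3×1363×3 + 24×329×3 + 30×203×22 = 12267 + 23688 + 133980 = 169935
169935 mod 9541 = 7738
k ≡ 7738 (mod 9541)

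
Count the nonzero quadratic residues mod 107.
For prime 107, there are (p-1)/2 = (107-1)/2 = 53 quadratic residues (excluding 0).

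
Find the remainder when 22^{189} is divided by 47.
By Fermat: 22^{46} ≡ 1 (mod 47). 189 = 4×46 + 5. So 22^{189} ≡ 22^{5} ≡ 35 (mod 47)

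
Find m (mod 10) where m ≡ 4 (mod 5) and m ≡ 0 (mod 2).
M = 5 × 2 = 10. M₁ = 2, y₁ ≡ 3 (mod 5). M₂ = 5, y₂ ≡ 1 (mod 2). m = 4×2×3 + 0×5×1 ≡ 4 (mod 10)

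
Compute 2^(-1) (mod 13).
7

Using Extended Euclidean Algorithm:
gcd(2, 13) = 1
Bezout coefficients: 2 × -6 + 13 × 1 = 1
So 2 × -6 ≡ 1 (mod 13)
The inverse is -6 mod 13 = 7
Verification: 2 × 7 = 14 = 1 × 13 + 1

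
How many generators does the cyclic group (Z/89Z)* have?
40

The number of primitive roots modulo p is φ(p-1) = φ(88)
φ(88) = 40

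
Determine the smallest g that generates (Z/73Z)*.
5

A primitive root g modulo p has order p-1 = 72
Prime divisors of 72: [2, 3]
g is a primitive root iff g^(72/q) ≢ 1 (mod 73) for each prime divisor q
Testing small values:
  g = 2: 2^36 ≡ 1, 2^24 ≡ 64 (mod 73) → 2^36 ≡ 1, not primitive root
  g = 3: 3^36 ≡ 1, 3^24 ≡ 1 (mod 73) → 3^36 ≡ 1, not primitive root
  g = 4: 4^36 ≡ 1, 4^24 ≡ 8 (mod 73) → 4^36 ≡ 1, not primitive root
  g = 5: 5^36 ≡ 72, 5^24 ≡ 8 (mod 73) → none is 1, primitive root!
The smallest primitive root is 5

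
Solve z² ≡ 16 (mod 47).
The square roots of 16 mod 47 are 4 and 43. Verify: 4² = 16 ≡ 16 (mod 47)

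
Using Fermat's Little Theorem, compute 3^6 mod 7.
By Fermat's Little Theorem, 3^{6} ≡ 1 (mod 7) since 7 is prime and gcd(3, 7) = 1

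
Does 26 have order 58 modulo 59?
p - 1 = 58 has prime divisors 2, 29. Check 26^(58/q) mod 59 for each: 26^(58/2) = 26^29 ≡ 1, 26^(58/29) = 26^2 ≡ 27 (mod 59). Since 26^29 ≡ 1 (mod 59), the order of 26 divides 29 (in fact the order is 29) ≠ 58, so it is not a primitive root.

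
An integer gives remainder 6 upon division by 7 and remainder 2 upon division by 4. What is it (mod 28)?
M = 7 × 4 = 28. M₁ = 4, y₁ ≡ 2 (mod 7). M₂ = 7, y₂ ≡ 3 (mod 4). n = 6×4×2 + 2×7×3 ≡ 6 (mod 28). The smallest positive such number is 6.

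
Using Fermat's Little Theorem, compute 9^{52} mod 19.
4

By Fermat's Little Theorem, a^(p-1) ≡ 1 (mod p) for prime p and gcd(a, p) = 1
Here p = 19, so 9^18 ≡ 1 (mod 19)
We can reduce the exponent: 52 mod 18 = 16
So 9^52 ≡ 9^16 (mod 19)
Computing: 9^16 mod 19 = 4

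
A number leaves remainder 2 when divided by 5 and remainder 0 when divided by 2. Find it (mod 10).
M = 5 × 2 = 10. M₁ = 2, y₁ ≡ 3 (mod 5). M₂ = 5, y₂ ≡ 1 (mod 2). z = 2×2×3 + 0×5×1 ≡ 2 (mod 10)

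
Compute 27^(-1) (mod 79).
27^(-1) ≡ 41 (mod 79). Verification: 27 × 41 = 1107 ≡ 1 (mod 79)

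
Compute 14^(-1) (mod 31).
14^(-1) ≡ 20 (mod 31). Verification: 14 × 20 = 280 ≡ 1 (mod 31)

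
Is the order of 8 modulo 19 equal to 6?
Yes, ord_19(8) = 6.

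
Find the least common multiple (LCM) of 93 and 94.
8742

First find GCD(93, 94) using the Euclidean algorithm:
93 = 0 × 94 + 93
94 = 1 × 93 + 1
93 = 93 × 1 + 0
GCD(93, 94) = 1

LCM formula: LCM(a, b) = (a × b) / GCD(a, b)
LCM(93, 94) = (93 × 94) / 1
LCM(93, 94) = 8742 / 1
LCM(93, 94) = 8742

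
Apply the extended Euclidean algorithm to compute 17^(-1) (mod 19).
Extended GCD: 17(9) + 19(-8) = 1. So 17^(-1) ≡ 9 ≡ 9 (mod 19). Verify: 17 × 9 = 153 ≡ 1 (mod 19)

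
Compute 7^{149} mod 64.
39

Using successive squaring:
Binary expansion of 149: 10010101
Powers of 7 mod 64 (each is the square of the previous):
  7^1 ≡ 7 (mod 64)
  7^2 ≡ 7² = 49 ≡ 49 (mod 64)
  7^4 ≡ 49² = 2401 ≡ 33 (mod 64)
  7^8 ≡ 33² = 1089 ≡ 1 (mod 64)
  7^16 ≡ 1² = 1 ≡ 1 (mod 64)
  7^32 ≡ 1² = 1 ≡ 1 (mod 64)
  7^64 ≡ 1² = 1 ≡ 1 (mod 64)
  7^128 ≡ 1² = 1 ≡ 1 (mod 64)
149 = 128 + 16 + 4 + 1, so 7^149 = 7^128 × 7^16 × 7^4 × 7^1 ≡ 1 × 1 × 33 × 7 (mod 64)
Multiplying step by step:
  1 × 1 = 1 ≡ 1 (mod 64)
  1 × 33 = 33 ≡ 33 (mod 64)
  33 × 7 = 231 ≡ 39 (mod 64)
Result: 7^149 ≡ 39 (mod 64)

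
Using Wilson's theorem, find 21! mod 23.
(22)! = (21)! × (22) ≡ -1 (mod 23). So (21)! ≡ -1 × (22)^(-1) ≡ (-1)×(-1) = 1 (mod 23)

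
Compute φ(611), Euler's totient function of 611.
552

Prime factorization: 611 = 13 × 47
Using the formula φ(n) = n × Π(1 - 1/p) for each prime factor p:
φ(611) = 611 × (1 - 1/13) × (1 - 1/47)
φ(611) = 552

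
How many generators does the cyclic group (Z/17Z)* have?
8

The number of primitive roots modulo p is φ(p-1) = φ(16)
φ(16) = 8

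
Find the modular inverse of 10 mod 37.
10^(-1) ≡ 26 (mod 37). Verification: 10 × 26 = 260 ≡ 1 (mod 37)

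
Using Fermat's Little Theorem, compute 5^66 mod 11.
By Fermat: 5^{10} ≡ 1 (mod 11). 66 = 6×10 + 6. So 5^{66} ≡ 5^{6} ≡ 5 (mod 11)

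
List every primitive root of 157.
Primitive roots mod 157: {5, 6, 15, 18, 20, 21, 24, 26, 34, 38, 43, 53, 55, 60, 61, 62, 63, 66, 69, 70, 72, 73, 74, 77, 80, 83, 84, 85, 87, 88, 91, 94, 95, 96, 97, 102, 104, 114, 119, 123, 131, 133, 136, 137, 139, 142, 151, 152}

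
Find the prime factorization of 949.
13 × 73

Divide by primes starting from smallest:
949 ÷ 13 = 73
73 ÷ 73 = 1

949 = 13 × 73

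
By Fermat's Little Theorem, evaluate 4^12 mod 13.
By Fermat's Little Theorem, 4^{12} ≡ 1 (mod 13) since 13 is prime and gcd(4, 13) = 1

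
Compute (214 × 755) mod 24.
2

(214 × 755) = 161570
161570 mod 24 = 2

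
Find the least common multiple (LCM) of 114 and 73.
8322

First find GCD(114, 73) using the Euclidean algorithm:
114 = 1 × 73 + 41
73 = 1 × 41 + 32
41 = 1 × 32 + 9
32 = 3 × 9 + 5
9 = 1 × 5 + 4
5 = 1 × 4 + 1
4 = 4 × 1 + 0
GCD(114, 73) = 1

LCM formula: LCM(a, b) = (a × b) / GCD(a, b)
LCM(114, 73) = (114 × 73) / 1
LCM(114, 73) = 8322 / 1
LCM(114, 73) = 8322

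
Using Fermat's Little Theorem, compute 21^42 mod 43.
By Fermat's Little Theorem, 21^{42} ≡ 1 (mod 43) since 43 is prime and gcd(21, 43) = 1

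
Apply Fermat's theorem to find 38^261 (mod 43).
By Fermat: 38^{42} ≡ 1 (mod 43). 261 = 6×42 + 9. So 38^{261} ≡ 38^{9} ≡ 21 (mod 43)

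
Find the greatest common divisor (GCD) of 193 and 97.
1

Using the Euclidean algorithm:
193 = 1 × 97 + 96
97 = 1 × 96 + 1
96 = 96 × 1 + 0

GCD(193, 97) = 1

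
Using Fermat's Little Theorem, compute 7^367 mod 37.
By Fermat: 7^{36} ≡ 1 (mod 37). 367 ≡ 7 (mod 36). So 7^{367} ≡ 7^{7} ≡ 34 (mod 37)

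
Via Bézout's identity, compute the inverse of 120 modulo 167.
Extended GCD: 120(-32) + 167(23) = 1. So 120^(-1) ≡ 135 ≡ 135 (mod 167). Verify: 120 × 135 = 16200 ≡ 1 (mod 167)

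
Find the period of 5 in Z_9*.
Powers of 5 mod 9: 5^1≡5, 5^2≡7, 5^3≡8, 5^4≡4, 5^5≡2, 5^6≡1. Order = 6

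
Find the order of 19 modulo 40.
Powers of 19 mod 40: 19^1≡19, 19^2≡1. Order = 2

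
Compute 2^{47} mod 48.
32

Using successive squaring:
Binary expansion of 47: 101111
Powers of 2 mod 48 (each is the square of the previous):
  2^1 ≡ 2 (mod 48)
  2^2 ≡ 2² = 4 ≡ 4 (mod 48)
  2^4 ≡ 4² = 16 ≡ 16 (mod 48)
  2^8 ≡ 16² = 256 ≡ 16 (mod 48)
  2^16 ≡ 16² = 256 ≡ 16 (mod 48)
  2^32 ≡ 16² = 256 ≡ 16 (mod 48)
47 = 32 + 8 + 4 + 2 + 1, so 2^47 = 2^32 × 2^8 × 2^4 × 2^2 × 2^1 ≡ 16 × 16 × 16 × 4 × 2 (mod 48)
Multiplying step by step:
  16 × 16 = 256 ≡ 16 (mod 48)
  16 × 16 = 256 ≡ 16 (mod 48)
  16 × 4 = 64 ≡ 16 (mod 48)
  16 × 2 = 32 ≡ 32 (mod 48)
Result: 2^47 ≡ 32 (mod 48)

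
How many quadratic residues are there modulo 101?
For prime 101, there are (p-1)/2 = (101-1)/2 = 50 quadratic residues (excluding 0).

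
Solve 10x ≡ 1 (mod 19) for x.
10^(-1) ≡ 2 (mod 19). Verification: 10 × 2 = 20 ≡ 1 (mod 19)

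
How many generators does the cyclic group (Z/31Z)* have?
8

The number of primitive roots modulo p is φ(p-1) = φ(30)
φ(30) = 8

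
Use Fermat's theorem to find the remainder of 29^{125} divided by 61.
21

By Fermat's Little Theorem, a^(p-1) ≡ 1 (mod p) for prime p and gcd(a, p) = 1
Here p = 61, so 29^60 ≡ 1 (mod 61)
We can reduce the exponent: 125 mod 60 = 5
So 29^125 ≡ 29^5 (mod 61)
Computing: 29^5 mod 61 = 21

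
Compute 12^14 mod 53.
Using repeated squaring. 14 = 8 + 4 + 2 (binary 1110). Repeated squaring mod 53: 12^1 ≡ 12; 12^2 ≡ 12² = 144 ≡ 38; 12^4 ≡ 38² = 1444 ≡ 13; 12^8 ≡ 13² = 169 ≡ 10. Multiply: 12^14 = 12^8 × 12^4 × 12^2 ≡ 10 × 13 × 38 (mod 53): 10 × 13 = 130 ≡ 24; 24 × 38 = 912 ≡ 11. So 12^14 ≡ 11 (mod 53).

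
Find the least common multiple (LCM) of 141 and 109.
15369

First find GCD(141, 109) using the Euclidean algorithm:
141 = 1 × 109 + 32
109 = 3 × 32 + 13
32 = 2 × 13 + 6
13 = 2 × 6 + 1
6 = 6 × 1 + 0
GCD(141, 109) = 1

LCM formula: LCM(a, b) = (a × b) / GCD(a, b)
LCM(141, 109) = (141 × 109) / 1
LCM(141, 109) = 15369 / 1
LCM(141, 109) = 15369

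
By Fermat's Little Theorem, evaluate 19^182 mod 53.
By Fermat: 19^{52} ≡ 1 (mod 53). 182 = 3×52 + 26. So 19^{182} ≡ 19^{26} ≡ 52 (mod 53)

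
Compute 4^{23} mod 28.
16

Using successive squaring:
Binary expansion of 23: 10111
Powers of 4 mod 28 (each is the square of the previous):
  4^1 ≡ 4 (mod 28)
  4^2 ≡ 4² = 16 ≡ 16 (mod 28)
  4^4 ≡ 16² = 256 ≡ 4 (mod 28)
  4^8 ≡ 4² = 16 ≡ 16 (mod 28)
  4^16 ≡ 16² = 256 ≡ 4 (mod 28)
23 = 16 + 4 + 2 + 1, so 4^23 = 4^16 × 4^4 × 4^2 × 4^1 ≡ 4 × 4 × 16 × 4 (mod 28)
Multiplying step by step:
  4 × 4 = 16 ≡ 16 (mod 28)
  16 × 16 = 256 ≡ 4 (mod 28)
  4 × 4 = 16 ≡ 16 (mod 28)
Result: 4^23 ≡ 16 (mod 28)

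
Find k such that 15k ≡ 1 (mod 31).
15^(-1) ≡ 29 (mod 31). Verification: 15 × 29 = 435 ≡ 1 (mod 31)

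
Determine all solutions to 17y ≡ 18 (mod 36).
18

Since gcd(17, 36) = 1 divides 18, a solution exists.
Multiply both sides by the inverse of 17 mod 36:
  17^(-1) mod 36 = 17
  x ≡ 17 × 18 ≡ 306 ≡ 18 (mod 36)
Verification: 17 × 18 = 306 = 8 × 36 + 18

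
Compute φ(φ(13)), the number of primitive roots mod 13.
Number of primitive roots mod 13 = φ(12) = 4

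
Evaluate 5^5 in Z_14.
5 = 4 + 1 (binary 101). Repeated squaring mod 14: 5^1 ≡ 5; 5^2 ≡ 5² = 25 ≡ 11; 5^4 ≡ 11² = 121 ≡ 9. Multiply: 5^5 = 5^4 × 5^1 ≡ 9 × 5 (mod 14): 9 × 5 = 45 ≡ 3. So 5^5 ≡ 3 (mod 14).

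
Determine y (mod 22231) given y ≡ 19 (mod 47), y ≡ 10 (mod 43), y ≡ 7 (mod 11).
3450

Using the Chinese Remainder Theorem:
M = product of moduli = 22231
For equation 1: M_1 = 473, 473 ≡ 3 (mod 47), inverse of 473 mod 47 is 16 (check: 3 × 16 = 48 ≡ 1 (mod 47))
For equation 2: M_2 = 517, 517 ≡ 1 (mod 43), inverse of 517 mod 43 is 1 (check: 1 × 1 = 1 ≡ 1 (mod 43))
For equation 3: M_3 = 2021, 2021 ≡ 8 (mod 11), inverse of 2021 mod 11 is 7 (check: 8 × 7 = 56 ≡ 1 (mod 11))
Combine: y ≡ Σ r_i×M_i×(M_i⁻¹ mod m_i) = 19×473×16 + 10×517×1 + 7×2021×7 = 143792 + 5170 + 99029 = 247991
247991 mod 22231 = 3450
y ≡ 3450 (mod 22231)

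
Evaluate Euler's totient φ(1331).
1210

Prime factorization: 1331 = 11^3
Using the formula φ(n) = n × Π(1 - 1/p) for each prime factor p:
φ(1331) = 1331 × (1 - 1/11)
φ(1331) = 1210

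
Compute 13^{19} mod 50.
27

Using successive squaring:
Binary expansion of 19: 10011
Powers of 13 mod 50 (each is the square of the previous):
  13^1 ≡ 13 (mod 50)
  13^2 ≡ 13² = 169 ≡ 19 (mod 50)
  13^4 ≡ 19² = 361 ≡ 11 (mod 50)
  13^8 ≡ 11² = 121 ≡ 21 (mod 50)
  13^16 ≡ 21² = 441 ≡ 41 (mod 50)
19 = 16 + 2 + 1, so 13^19 = 13^16 × 13^2 × 13^1 ≡ 41 × 19 × 13 (mod 50)
Multiplying step by step:
  41 × 19 = 779 ≡ 29 (mod 50)
  29 × 13 = 377 ≡ 27 (mod 50)
Result: 13^19 ≡ 27 (mod 50)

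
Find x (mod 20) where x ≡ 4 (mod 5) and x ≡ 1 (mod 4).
M = 5 × 4 = 20. M₁ = 4, y₁ ≡ 4 (mod 5). M₂ = 5, y₂ ≡ 1 (mod 4). x = 4×4×4 + 1×5×1 ≡ 9 (mod 20)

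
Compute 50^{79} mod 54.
32

Using successive squaring:
Binary expansion of 79: 1001111
Powers of 50 mod 54 (each is the square of the previous):
  50^1 ≡ 50 (mod 54)
  50^2 ≡ 50² = 2500 ≡ 16 (mod 54)
  50^4 ≡ 16² = 256 ≡ 40 (mod 54)
  50^8 ≡ 40² = 1600 ≡ 34 (mod 54)
  50^16 ≡ 34² = 1156 ≡ 22 (mod 54)
  50^32 ≡ 22² = 484 ≡ 52 (mod 54)
  50^64 ≡ 52² = 2704 ≡ 4 (mod 54)
79 = 64 + 8 + 4 + 2 + 1, so 50^79 = 50^64 × 50^8 × 50^4 × 50^2 × 50^1 ≡ 4 × 34 × 40 × 16 × 50 (mod 54)
Multiplying step by step:
  4 × 34 = 136 ≡ 28 (mod 54)
  28 × 40 = 1120 ≡ 40 (mod 54)
  40 × 16 = 640 ≡ 46 (mod 54)
  46 × 50 = 2300 ≡ 32 (mod 54)
Result: 50^79 ≡ 32 (mod 54)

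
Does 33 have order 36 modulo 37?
p - 1 = 36 has prime divisors 2, 3. Check 33^(36/q) mod 37 for each: 33^(36/2) = 33^18 ≡ 1, 33^(36/3) = 33^12 ≡ 10 (mod 37). Since 33^18 ≡ 1 (mod 37), the order of 33 divides 18 (in fact the order is 9) ≠ 36, so it is not a primitive root.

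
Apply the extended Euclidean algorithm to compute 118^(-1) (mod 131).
Extended GCD: 118(10) + 131(-9) = 1. So 118^(-1) ≡ 10 ≡ 10 (mod 131). Verify: 118 × 10 = 1180 ≡ 1 (mod 131)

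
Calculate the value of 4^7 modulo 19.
7 = 4 + 2 + 1 (binary 111). Repeated squaring mod 19: 4^1 ≡ 4; 4^2 ≡ 4² = 16 ≡ 16; 4^4 ≡ 16² = 256 ≡ 9. Multiply: 4^7 = 4^4 × 4^2 × 4^1 ≡ 9 × 16 × 4 (mod 19): 9 × 16 = 144 ≡ 11; 11 × 4 = 44 ≡ 6. So 4^7 ≡ 6 (mod 19).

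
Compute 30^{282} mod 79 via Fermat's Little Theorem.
65

By Fermat's Little Theorem, a^(p-1) ≡ 1 (mod p) for prime p and gcd(a, p) = 1
Here p = 79, so 30^78 ≡ 1 (mod 79)
We can reduce the exponent: 282 mod 78 = 48
So 30^282 ≡ 30^48 (mod 79)
Computing: 30^48 mod 79 = 65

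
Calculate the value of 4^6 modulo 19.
6 = 4 + 2 (binary 110). Repeated squaring mod 19: 4^1 ≡ 4; 4^2 ≡ 4² = 16 ≡ 16; 4^4 ≡ 16² = 256 ≡ 9. Multiply: 4^6 = 4^4 × 4^2 ≡ 9 × 16 (mod 19): 9 × 16 = 144 ≡ 11. So 4^6 ≡ 11 (mod 19).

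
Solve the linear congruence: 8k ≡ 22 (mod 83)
65

Since gcd(8, 83) = 1 divides 22, a solution exists.
Multiply both sides by the inverse of 8 mod 83:
  8^(-1) mod 83 = 52
  x ≡ 52 × 22 ≡ 1144 ≡ 65 (mod 83)
Verification: 8 × 65 = 520 = 6 × 83 + 22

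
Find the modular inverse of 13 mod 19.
13^(-1) ≡ 3 (mod 19). Verification: 13 × 3 = 39 ≡ 1 (mod 19)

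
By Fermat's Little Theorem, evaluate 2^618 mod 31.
By Fermat: 2^{30} ≡ 1 (mod 31). 618 ≡ 18 (mod 30). So 2^{618} ≡ 2^{18} ≡ 8 (mod 31)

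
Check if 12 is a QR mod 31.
By Euler's criterion: 12^{15} ≡ 30 (mod 31). Since this equals -1 (≡ 30), 12 is not a QR.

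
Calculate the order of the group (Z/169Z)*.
156

Prime factorization: 169 = 13^2
Using the formula φ(n) = n × Π(1 - 1/p) for each prime factor p:
φ(169) = 169 × (1 - 1/13)
φ(169) = 156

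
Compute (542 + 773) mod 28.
27

(542 + 773) = 1315
1315 mod 28 = 27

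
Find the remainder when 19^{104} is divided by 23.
By Fermat: 19^{22} ≡ 1 (mod 23). 104 = 4×22 + 16. So 19^{104} ≡ 19^{16} ≡ 12 (mod 23)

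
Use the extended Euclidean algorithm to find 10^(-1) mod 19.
Extended GCD: 10(2) + 19(-1) = 1. So 10^(-1) ≡ 2 ≡ 2 (mod 19). Verify: 10 × 2 = 20 ≡ 1 (mod 19)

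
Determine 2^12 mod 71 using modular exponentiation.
Using repeated squaring. 12 = 8 + 4 (binary 1100). Repeated squaring mod 71: 2^1 ≡ 2; 2^2 ≡ 2² = 4 ≡ 4; 2^4 ≡ 4² = 16 ≡ 16; 2^8 ≡ 16² = 256 ≡ 43. Multiply: 2^12 = 2^8 × 2^4 ≡ 43 × 16 (mod 71): 43 × 16 = 688 ≡ 49. So 2^12 ≡ 49 (mod 71).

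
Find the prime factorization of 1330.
2 × 5 × 7 × 19

Divide by primes starting from smallest:
1330 ÷ 2 = 665
665 ÷ 5 = 133
133 ÷ 7 = 19
19 ÷ 19 = 1

1330 = 2 × 5 × 7 × 19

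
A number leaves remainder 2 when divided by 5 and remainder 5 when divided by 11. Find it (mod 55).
M = 5 × 11 = 55. M₁ = 11, y₁ ≡ 1 (mod 5). M₂ = 5, y₂ ≡ 9 (mod 11). k = 2×11×1 + 5×5×9 ≡ 27 (mod 55)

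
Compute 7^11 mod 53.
Using repeated squaring. 11 = 8 + 2 + 1 (binary 1011). Repeated squaring mod 53: 7^1 ≡ 7; 7^2 ≡ 7² = 49 ≡ 49; 7^4 ≡ 49² = 2401 ≡ 16; 7^8 ≡ 16² = 256 ≡ 44. Multiply: 7^11 = 7^8 × 7^2 × 7^1 ≡ 44 × 49 × 7 (mod 53): 44 × 49 = 2156 ≡ 36; 36 × 7 = 252 ≡ 40. So 7^11 ≡ 40 (mod 53).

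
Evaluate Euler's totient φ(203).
168

Prime factorization: 203 = 7 × 29
Using the formula φ(n) = n × Π(1 - 1/p) for each prime factor p:
φ(203) = 203 × (1 - 1/7) × (1 - 1/29)
φ(203) = 168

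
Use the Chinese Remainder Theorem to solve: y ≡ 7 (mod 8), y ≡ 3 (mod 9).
M = 8 × 9 = 72. M₁ = 9, y₁ ≡ 1 (mod 8). M₂ = 8, y₂ ≡ 8 (mod 9). y = 7×9×1 + 3×8×8 ≡ 39 (mod 72)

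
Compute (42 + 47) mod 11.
1

(42 + 47) = 89
89 mod 11 = 1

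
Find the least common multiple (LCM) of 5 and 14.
70

First find GCD(5, 14) using the Euclidean algorithm:
5 = 0 × 14 + 5
14 = 2 × 5 + 4
5 = 1 × 4 + 1
4 = 4 × 1 + 0
GCD(5, 14) = 1

LCM formula: LCM(a, b) = (a × b) / GCD(a, b)
LCM(5, 14) = (5 × 14) / 1
LCM(5, 14) = 70 / 1
LCM(5, 14) = 70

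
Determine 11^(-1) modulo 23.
11^(-1) ≡ 21 (mod 23). Verification: 11 × 21 = 231 ≡ 1 (mod 23)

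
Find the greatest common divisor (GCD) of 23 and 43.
1

Using the Euclidean algorithm:
23 = 0 × 43 + 23
43 = 1 × 23 + 20
23 = 1 × 20 + 3
20 = 6 × 3 + 2
3 = 1 × 2 + 1
2 = 2 × 1 + 0

GCD(23, 43) = 1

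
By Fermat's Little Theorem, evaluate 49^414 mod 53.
By Fermat: 49^{52} ≡ 1 (mod 53). 414 = 7×52 + 50. So 49^{414} ≡ 49^{50} ≡ 10 (mod 53)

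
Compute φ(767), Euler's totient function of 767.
696

Prime factorization: 767 = 13 × 59
Using the formula φ(n) = n × Π(1 - 1/p) for each prime factor p:
φ(767) = 767 × (1 - 1/13) × (1 - 1/59)
φ(767) = 696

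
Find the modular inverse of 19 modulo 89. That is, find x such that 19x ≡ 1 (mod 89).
75

Using Extended Euclidean Algorithm:
gcd(19, 89) = 1
Bezout coefficients: 19 × -14 + 89 × 3 = 1
So 19 × -14 ≡ 1 (mod 89)
The inverse is -14 mod 89 = 75
Verification: 19 × 75 = 1425 = 16 × 89 + 1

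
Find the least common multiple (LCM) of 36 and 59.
2124

First find GCD(36, 59) using the Euclidean algorithm:
36 = 0 × 59 + 36
59 = 1 × 36 + 23
36 = 1 × 23 + 13
23 = 1 × 13 + 10
13 = 1 × 10 + 3
10 = 3 × 3 + 1
3 = 3 × 1 + 0
GCD(36, 59) = 1

LCM formula: LCM(a, b) = (a × b) / GCD(a, b)
LCM(36, 59) = (36 × 59) / 1
LCM(36, 59) = 2124 / 1
LCM(36, 59) = 2124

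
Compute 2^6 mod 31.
6 = 4 + 2 (binary 110). Repeated squaring mod 31: 2^1 ≡ 2; 2^2 ≡ 2² = 4 ≡ 4; 2^4 ≡ 4² = 16 ≡ 16. Multiply: 2^6 = 2^4 × 2^2 ≡ 16 × 4 (mod 31): 16 × 4 = 64 ≡ 2. So 2^6 ≡ 2 (mod 31).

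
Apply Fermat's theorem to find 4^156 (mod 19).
By Fermat: 4^{18} ≡ 1 (mod 19). 156 = 8×18 + 12. So 4^{156} ≡ 4^{12} ≡ 7 (mod 19)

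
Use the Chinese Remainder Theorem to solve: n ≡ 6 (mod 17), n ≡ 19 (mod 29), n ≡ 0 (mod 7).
686

Using the Chinese Remainder Theorem:
M = product of moduli = 3451
For equation 1: M_1 = 203, 203 ≡ 16 (mod 17), inverse of 203 mod 17 is 16 (check: 16 × 16 = 256 ≡ 1 (mod 17))
For equation 2: M_2 = 119, 119 ≡ 3 (mod 29), inverse of 119 mod 29 is 10 (check: 3 × 10 = 30 ≡ 1 (mod 29))
For equation 3: M_3 = 493, 493 ≡ 3 (mod 7), inverse of 493 mod 7 is 5 (check: 3 × 5 = 15 ≡ 1 (mod 7))
Combine: n ≡ Σ r_i×M_i×(M_i⁻¹ mod m_i) = 6×203×16 + 19×119×10 + 0×493×5 = 19488 + 22610 + 0 = 42098
42098 mod 3451 = 686
n ≡ 686 (mod 3451)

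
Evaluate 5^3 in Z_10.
3 = 2 + 1 (binary 11). Repeated squaring mod 10: 5^1 ≡ 5; 5^2 ≡ 5² = 25 ≡ 5. Multiply: 5^3 = 5^2 × 5^1 ≡ 5 × 5 (mod 10): 5 × 5 = 25 ≡ 5. So 5^3 ≡ 5 (mod 10).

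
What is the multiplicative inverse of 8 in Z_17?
8^(-1) ≡ 15 (mod 17). Verification: 8 × 15 = 120 ≡ 1 (mod 17)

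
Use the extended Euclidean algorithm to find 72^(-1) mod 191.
Extended GCD: 72(-61) + 191(23) = 1. So 72^(-1) ≡ 130 ≡ 130 (mod 191). Verify: 72 × 130 = 9360 ≡ 1 (mod 191)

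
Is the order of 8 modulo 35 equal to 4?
Yes, ord_35(8) = 4.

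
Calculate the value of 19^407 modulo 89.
Using Fermat: 19^{88} ≡ 1 (mod 89). 407 ≡ 55 (mod 88). So 19^{407} ≡ 19^{55} ≡ 77 (mod 89)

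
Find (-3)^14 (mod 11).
Using Fermat: (-3)^{10} ≡ 1 (mod 11). 14 ≡ 4 (mod 10). So (-3)^{14} ≡ (-3)^{4} ≡ 4 (mod 11)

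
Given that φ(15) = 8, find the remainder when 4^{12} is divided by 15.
By Euler: 4^{8} ≡ 1 (mod 15) since gcd(4, 15) = 1. 12 = 1×8 + 4. So 4^{12} ≡ 4^{4} ≡ 1 (mod 15)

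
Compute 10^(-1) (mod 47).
10^(-1) ≡ 33 (mod 47). Verification: 10 × 33 = 330 ≡ 1 (mod 47)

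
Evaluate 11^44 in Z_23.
Using Fermat: 11^{22} ≡ 1 (mod 23). 44 ≡ 0 (mod 22). So 11^{44} ≡ 11^{0} ≡ 1 (mod 23)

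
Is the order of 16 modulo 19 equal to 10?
No, the actual order is 9, not 10.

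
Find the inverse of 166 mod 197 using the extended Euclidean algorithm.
Extended GCD: 166(-89) + 197(75) = 1. So 166^(-1) ≡ 108 ≡ 108 (mod 197). Verify: 166 × 108 = 17928 ≡ 1 (mod 197)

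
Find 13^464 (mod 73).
Using Fermat: 13^{72} ≡ 1 (mod 73). 464 ≡ 32 (mod 72). So 13^{464} ≡ 13^{32} ≡ 4 (mod 73)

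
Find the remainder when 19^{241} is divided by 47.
By Fermat: 19^{46} ≡ 1 (mod 47). 241 = 5×46 + 11. So 19^{241} ≡ 19^{11} ≡ 29 (mod 47)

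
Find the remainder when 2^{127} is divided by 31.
By Fermat: 2^{30} ≡ 1 (mod 31). 127 = 4×30 + 7. So 2^{127} ≡ 2^{7} ≡ 4 (mod 31)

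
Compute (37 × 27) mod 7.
5

(37 × 27) = 999
999 mod 7 = 5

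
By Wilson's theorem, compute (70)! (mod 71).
By Wilson's theorem, (70)! ≡ -1 ≡ 70 (mod 71)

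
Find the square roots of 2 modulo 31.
The square roots of 2 mod 31 are 8 and 23. Verify: 8² = 64 ≡ 2 (mod 31)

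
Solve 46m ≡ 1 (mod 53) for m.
46^(-1) ≡ 15 (mod 53). Verification: 46 × 15 = 690 ≡ 1 (mod 53)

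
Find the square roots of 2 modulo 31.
The square roots of 2 mod 31 are 8 and 23. Verify: 8² = 64 ≡ 2 (mod 31)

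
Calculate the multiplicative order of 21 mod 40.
Powers of 21 mod 40: 21^1≡21, 21^2≡1. Order = 2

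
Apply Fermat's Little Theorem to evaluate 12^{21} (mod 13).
12

By Fermat's Little Theorem, a^(p-1) ≡ 1 (mod p) for prime p and gcd(a, p) = 1
Here p = 13, so 12^12 ≡ 1 (mod 13)
We can reduce the exponent: 21 mod 12 = 9
So 12^21 ≡ 12^9 (mod 13)
Computing: 12^9 mod 13 = 12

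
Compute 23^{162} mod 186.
157

Using successive squaring:
Binary expansion of 162: 10100010
Powers of 23 mod 186 (each is the square of the previous):
  23^1 ≡ 23 (mod 186)
  23^2 ≡ 23² = 529 ≡ 157 (mod 186)
  23^4 ≡ 157² = 24649 ≡ 97 (mod 186)
  23^8 ≡ 97² = 9409 ≡ 109 (mod 186)
  23^16 ≡ 109² = 11881 ≡ 163 (mod 186)
  23^32 ≡ 163² = 26569 ≡ 157 (mod 186)
  23^64 ≡ 157² = 24649 ≡ 97 (mod 186)
  23^128 ≡ 97² = 9409 ≡ 109 (mod 186)
162 = 128 + 32 + 2, so 23^162 = 23^128 × 23^32 × 23^2 ≡ 109 × 157 × 157 (mod 186)
Multiplying step by step:
  109 × 157 = 17113 ≡ 1 (mod 186)
  1 × 157 = 157 ≡ 157 (mod 186)
Result: 23^162 ≡ 157 (mod 186)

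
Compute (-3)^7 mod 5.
(-3) ≡ 2 (mod 5). 7 = 4 + 2 + 1 (binary 111). Repeated squaring mod 5: 2^1 ≡ 2; 2^2 ≡ 2² = 4 ≡ 4; 2^4 ≡ 4² = 16 ≡ 1. Multiply: (-3)^7 ≡ 2^4 × 2^2 × 2^1 ≡ 1 × 4 × 2 (mod 5): 1 × 4 = 4 ≡ 4; 4 × 2 = 8 ≡ 3. So (-3)^7 ≡ 3 (mod 5).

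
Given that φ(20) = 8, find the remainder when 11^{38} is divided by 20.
By Euler: 11^{8} ≡ 1 (mod 20) since gcd(11, 20) = 1. 38 = 4×8 + 6. So 11^{38} ≡ 11^{6} ≡ 1 (mod 20)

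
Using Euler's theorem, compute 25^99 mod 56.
By Euler: 25^{24} ≡ 1 (mod 56) since gcd(25, 56) = 1. 99 = 4×24 + 3. So 25^{99} ≡ 25^{3} ≡ 1 (mod 56)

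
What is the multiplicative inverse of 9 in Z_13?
3

Using Extended Euclidean Algorithm:
gcd(9, 13) = 1
Bezout coefficients: 9 × 3 + 13 × -2 = 1
So 9 × 3 ≡ 1 (mod 13)
The inverse is 3 mod 13 = 3
Verification: 9 × 3 = 27 = 2 × 13 + 1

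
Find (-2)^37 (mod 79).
Using repeated squaring. (-2) ≡ 77 (mod 79). 37 = 32 + 4 + 1 (binary 100101). Repeated squaring mod 79: 77^1 ≡ 77; 77^2 ≡ 77² = 5929 ≡ 4; 77^4 ≡ 4² = 16 ≡ 16; 77^8 ≡ 16² = 256 ≡ 19; 77^16 ≡ 19² = 361 ≡ 45; 77^32 ≡ 45² = 2025 ≡ 50. Multiply: (-2)^37 ≡ 77^32 × 77^4 × 77^1 ≡ 50 × 16 × 77 (mod 79): 50 × 16 = 800 ≡ 10; 10 × 77 = 770 ≡ 59. So (-2)^37 ≡ 59 (mod 79).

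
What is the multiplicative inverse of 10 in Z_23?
7

Using Extended Euclidean Algorithm:
gcd(10, 23) = 1
Bezout coefficients: 10 × 7 + 23 × -3 = 1
So 10 × 7 ≡ 1 (mod 23)
The inverse is 7 mod 23 = 7
Verification: 10 × 7 = 70 = 3 × 23 + 1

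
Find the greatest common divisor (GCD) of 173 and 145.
1

Using the Euclidean algorithm:
173 = 1 × 145 + 28
145 = 5 × 28 + 5
28 = 5 × 5 + 3
5 = 1 × 3 + 2
3 = 1 × 2 + 1
2 = 2 × 1 + 0

GCD(173, 145) = 1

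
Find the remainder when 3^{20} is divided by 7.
By Fermat: 3^{6} ≡ 1 (mod 7). 20 = 3×6 + 2. So 3^{20} ≡ 3^{2} ≡ 2 (mod 7)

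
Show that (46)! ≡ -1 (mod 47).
(46)! mod 47 = 46. Since this equals -1 (mod 47), Wilson confirms 47 is prime.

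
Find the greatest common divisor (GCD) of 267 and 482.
1

Using the Euclidean algorithm:
267 = 0 × 482 + 267
482 = 1 × 267 + 215
267 = 1 × 215 + 52
215 = 4 × 52 + 7
52 = 7 × 7 + 3
7 = 2 × 3 + 1
3 = 3 × 1 + 0

GCD(267, 482) = 1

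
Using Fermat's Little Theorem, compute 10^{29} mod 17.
11

By Fermat's Little Theorem, a^(p-1) ≡ 1 (mod p) for prime p and gcd(a, p) = 1
Here p = 17, so 10^16 ≡ 1 (mod 17)
We can reduce the exponent: 29 mod 16 = 13
So 10^29 ≡ 10^13 (mod 17)
Computing: 10^13 mod 17 = 11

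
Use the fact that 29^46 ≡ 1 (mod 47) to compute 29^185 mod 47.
By Fermat: 29^{46} ≡ 1 (mod 47). 185 = 4×46 + 1. So 29^{185} ≡ 29^{1} ≡ 29 (mod 47)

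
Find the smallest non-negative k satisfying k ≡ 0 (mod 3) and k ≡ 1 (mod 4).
M = 3 × 4 = 12. M₁ = 4, y₁ ≡ 1 (mod 3). M₂ = 3, y₂ ≡ 3 (mod 4). k = 0×4×1 + 1×3×3 ≡ 9 (mod 12)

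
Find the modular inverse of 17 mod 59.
17^(-1) ≡ 7 (mod 59). Verification: 17 × 7 = 119 ≡ 1 (mod 59)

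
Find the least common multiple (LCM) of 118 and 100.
5900

First find GCD(118, 100) using the Euclidean algorithm:
118 = 1 × 100 + 18
100 = 5 × 18 + 10
18 = 1 × 10 + 8
10 = 1 × 8 + 2
8 = 4 × 2 + 0
GCD(118, 100) = 2

LCM formula: LCM(a, b) = (a × b) / GCD(a, b)
LCM(118, 100) = (118 × 100) / 2
LCM(118, 100) = 11800 / 2
LCM(118, 100) = 5900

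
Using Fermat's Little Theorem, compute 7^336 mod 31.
By Fermat: 7^{30} ≡ 1 (mod 31). 336 ≡ 6 (mod 30). So 7^{336} ≡ 7^{6} ≡ 4 (mod 31)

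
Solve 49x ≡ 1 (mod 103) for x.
82

Using Extended Euclidean Algorithm:
gcd(49, 103) = 1
Bezout coefficients: 49 × -21 + 103 × 10 = 1
So 49 × -21 ≡ 1 (mod 103)
The inverse is -21 mod 103 = 82
Verification: 49 × 82 = 4018 = 39 × 103 + 1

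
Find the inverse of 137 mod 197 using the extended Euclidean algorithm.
Extended GCD: 137(-23) + 197(16) = 1. So 137^(-1) ≡ 174 ≡ 174 (mod 197). Verify: 137 × 174 = 23838 ≡ 1 (mod 197)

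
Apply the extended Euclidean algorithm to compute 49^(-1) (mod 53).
Extended GCD: 49(13) + 53(-12) = 1. So 49^(-1) ≡ 13 ≡ 13 (mod 53). Verify: 49 × 13 = 637 ≡ 1 (mod 53)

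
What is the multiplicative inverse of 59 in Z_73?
26

Using Extended Euclidean Algorithm:
gcd(59, 73) = 1
Bezout coefficients: 59 × 26 + 73 × -21 = 1
So 59 × 26 ≡ 1 (mod 73)
The inverse is 26 mod 73 = 26
Verification: 59 × 26 = 1534 = 21 × 73 + 1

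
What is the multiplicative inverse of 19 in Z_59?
19^(-1) ≡ 28 (mod 59). Verification: 19 × 28 = 532 ≡ 1 (mod 59)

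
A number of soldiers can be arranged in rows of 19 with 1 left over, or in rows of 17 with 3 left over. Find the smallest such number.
M = 19 × 17 = 323. M₁ = 17, y₁ ≡ 9 (mod 19). M₂ = 19, y₂ ≡ 9 (mod 17). r = 1×17×9 + 3×19×9 ≡ 20 (mod 323). The smallest positive such number is 20.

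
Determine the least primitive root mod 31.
p - 1 = 30 has prime divisors 2, 3, 5. h is a primitive root mod 31 iff h^(30/q) ≢ 1 (mod 31) for each such q.
h = 2: 2^15 ≡ 1, 2^10 ≡ 1, 2^6 ≡ 2 (mod 31); 2^15 ≡ 1, so not a primitive root.
h = 3: 3^15 ≡ 30, 3^10 ≡ 25, 3^6 ≡ 16 (mod 31); none is 1, so 3 has order 30 and is a primitive root.
The smallest primitive root mod 31 is g = 3.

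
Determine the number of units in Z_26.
12

Prime factorization: 26 = 2 × 13
Using the formula φ(n) = n × Π(1 - 1/p) for each prime factor p:
φ(26) = 26 × (1 - 1/2) × (1 - 1/13)
φ(26) = 12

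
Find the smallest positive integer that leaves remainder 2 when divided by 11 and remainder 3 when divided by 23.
M = 11 × 23 = 253. M₁ = 23, y₁ ≡ 1 (mod 11). M₂ = 11, y₂ ≡ 21 (mod 23). y = 2×23×1 + 3×11×21 ≡ 233 (mod 253). The smallest positive such number is 233.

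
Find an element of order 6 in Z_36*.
5 has order 6 mod 36 since 5^{6} ≡ 1 (mod 36) and no smaller power works.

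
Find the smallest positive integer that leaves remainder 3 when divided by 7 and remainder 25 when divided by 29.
M = 7 × 29 = 203. M₁ = 29, y₁ ≡ 1 (mod 7). M₂ = 7, y₂ ≡ 25 (mod 29). t = 3×29×1 + 25×7×25 ≡ 199 (mod 203). The smallest positive such number is 199.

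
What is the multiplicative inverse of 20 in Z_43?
20^(-1) ≡ 28 (mod 43). Verification: 20 × 28 = 560 ≡ 1 (mod 43)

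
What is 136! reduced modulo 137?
By Wilson's theorem, (136)! ≡ -1 ≡ 136 (mod 137)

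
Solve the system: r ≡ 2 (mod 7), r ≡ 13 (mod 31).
M = 7 × 31 = 217. M₁ = 31, y₁ ≡ 5 (mod 7). M₂ = 7, y₂ ≡ 9 (mod 31). r = 2×31×5 + 13×7×9 ≡ 44 (mod 217)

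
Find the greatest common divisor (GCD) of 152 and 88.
8

Using the Euclidean algorithm:
152 = 1 × 88 + 64
88 = 1 × 64 + 24
64 = 2 × 24 + 16
24 = 1 × 16 + 8
16 = 2 × 8 + 0

GCD(152, 88) = 8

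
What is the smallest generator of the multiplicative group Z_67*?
p - 1 = 66 has prime divisors 2, 3, 11. h is a primitive root mod 67 iff h^(66/q) ≢ 1 (mod 67) for each such q.
h = 2: 2^33 ≡ 66, 2^22 ≡ 37, 2^6 ≡ 64 (mod 67); none is 1, so 2 has order 66 and is a primitive root.
The smallest primitive root mod 67 is g = 2.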